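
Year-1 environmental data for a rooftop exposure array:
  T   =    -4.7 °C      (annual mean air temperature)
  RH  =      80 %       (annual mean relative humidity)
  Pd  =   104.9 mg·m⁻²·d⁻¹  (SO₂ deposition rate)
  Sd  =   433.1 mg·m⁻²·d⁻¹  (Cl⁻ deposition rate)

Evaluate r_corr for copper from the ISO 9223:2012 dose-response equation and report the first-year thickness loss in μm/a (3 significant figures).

r_corr = 1.06 μm/a

copper: temperature factor f = +0.126·(-14.7) = -1.8522
  SO₂ term: 0.0053·104.9^0.26·exp(0.059·80-1.8522) = 0.3127
  Cl⁻ term: 0.01025·433.1^0.27·exp(0.036·80+0.049·-4.7) = 0.7471
  r_corr = 0.3127 + 0.7471 = 1.06 μm/a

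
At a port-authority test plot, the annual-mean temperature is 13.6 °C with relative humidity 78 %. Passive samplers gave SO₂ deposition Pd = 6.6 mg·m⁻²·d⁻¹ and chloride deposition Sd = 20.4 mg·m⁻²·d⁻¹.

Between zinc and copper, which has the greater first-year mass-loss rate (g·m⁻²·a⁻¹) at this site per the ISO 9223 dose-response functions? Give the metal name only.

zinc: f(T) = -0.071·(T−10) [T>10 °C] = -0.2556
  Pd branch = 0.0129·Pd^0.44·e^(0.046·RH+f) = 0.8288 μm/a
  Cl⁻ term: 0.0175·20.4^0.57·exp(0.008·78+0.085·13.6) = 0.5789
  sum: 0.8288 + 0.5789 → r_corr = 1.408 μm/a
  mass loss = 1.408 μm/a × 7.14 g/cm³ = 10.05 g·m⁻²·a⁻¹
copper: f(T) = -0.080·(T−10) [T>10 °C] = -0.2880
  SO₂ term: 0.0053·6.6^0.26·exp(0.059·78-0.2880) = 0.647
  Cl⁻ term: 0.01025·20.4^0.27·exp(0.036·78+0.049·13.6) = 0.7469
  sum: 0.647 + 0.7469 → r_corr = 1.394 μm/a
  mass loss = 1.394 μm/a × 8.96 g/cm³ = 12.49 g·m⁻²·a⁻¹
Ordering by g·m⁻²·a⁻¹: copper (12.5) > zinc (10.1)

copper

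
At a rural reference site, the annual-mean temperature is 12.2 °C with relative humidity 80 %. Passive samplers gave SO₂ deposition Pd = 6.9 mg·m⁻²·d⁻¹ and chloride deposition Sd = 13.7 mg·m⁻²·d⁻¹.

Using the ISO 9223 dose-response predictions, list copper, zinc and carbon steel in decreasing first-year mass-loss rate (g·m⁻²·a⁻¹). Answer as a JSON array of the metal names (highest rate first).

copper: T>10 °C ⇒ hinge -0.080·(12.2−10) = -0.1760
  sulphur-dioxide contribution → 0.8238 μm/a
  chloride contribution → 0.673 μm/a
  total first-year rate 1.497 μm/a
  mass loss = 1.497 μm/a × 8.96 g/cm³ = 13.41 g·m⁻²·a⁻¹
zinc: f(T) = -0.071·(T−10) [T>10 °C] = -0.1562
  sulphur-dioxide contribution → 1.023 μm/a
  chloride contribution → 0.4162 μm/a
  ⇒ r_corr(zinc) = 1.44 μm/a
  mass loss = 1.44 μm/a × 7.14 g/cm³ = 10.28 g·m⁻²·a⁻¹
carbon steel: f(T) = -0.054·(T−10) [T>10 °C] = -0.1188
  sulphur-dioxide contribution → 21.25 μm/a
  chloride contribution → 11.8 μm/a
  ⇒ r_corr(carbon steel) = 33.05 μm/a
  mass loss = 33.05 μm/a × 7.85 g/cm³ = 259.5 g·m⁻²·a⁻¹
Ordering by g·m⁻²·a⁻¹: carbon steel (259) > copper (13.4) > zinc (10.3)

["carbon steel", "copper", "zinc"]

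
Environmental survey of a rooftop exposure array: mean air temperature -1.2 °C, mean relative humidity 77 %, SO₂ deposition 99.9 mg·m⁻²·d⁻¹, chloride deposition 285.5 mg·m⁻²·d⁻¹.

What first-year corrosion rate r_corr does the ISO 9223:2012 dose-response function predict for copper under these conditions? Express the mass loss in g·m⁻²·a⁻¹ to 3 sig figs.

r_corr = 9.98 g·m⁻²·a⁻¹

copper: temperature factor f = +0.126·(-11.2) = -1.4112
  Pd branch = 0.0053·Pd^0.26·e^(0.059·RH+f) = 0.4021 μm/a
  Cl⁻ term: 0.01025·285.5^0.27·exp(0.036·77+0.049·-1.2) = 0.7113
  sum: 0.4021 + 0.7113 → r_corr = 1.113 μm/a
Convert to mass loss: 1.113 μm/a × 8.96 g/cm³ = 9.976 g·m⁻²·a⁻¹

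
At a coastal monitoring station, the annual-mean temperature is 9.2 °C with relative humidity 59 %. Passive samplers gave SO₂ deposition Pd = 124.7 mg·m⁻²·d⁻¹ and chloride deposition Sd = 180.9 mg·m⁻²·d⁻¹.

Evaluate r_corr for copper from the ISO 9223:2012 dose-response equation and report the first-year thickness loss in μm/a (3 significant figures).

copper: T≤10 °C ⇒ hinge +0.126·(9.2−10) = -0.1008
  Pd branch = 0.0053·Pd^0.26·e^(0.059·RH+f) = 0.546 μm/a
  Cl⁻ term: 0.01025·180.9^0.27·exp(0.036·59+0.049·9.2) = 0.5476
  sum: 0.546 + 0.5476 → r_corr = 1.094 μm/a

r_corr = 1.09 μm/a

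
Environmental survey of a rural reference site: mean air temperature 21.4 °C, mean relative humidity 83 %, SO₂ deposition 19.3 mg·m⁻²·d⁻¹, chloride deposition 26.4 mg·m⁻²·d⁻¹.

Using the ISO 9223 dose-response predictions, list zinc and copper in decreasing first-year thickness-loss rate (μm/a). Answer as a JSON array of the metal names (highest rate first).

zinc: f(T) = -0.071·(T−10) [T>10 °C] = -0.8094
  SO₂ term: 0.0129·19.3^0.44·exp(0.046·83-0.8094) = 0.9613
  Cl⁻ term: 0.0175·26.4^0.57·exp(0.008·83+0.085·21.4) = 1.354
  sum: 0.9613 + 1.354 → r_corr = 2.316 μm/a
copper: T>10 °C ⇒ hinge -0.080·(21.4−10) = -0.9120
  SO₂ term: 0.0053·19.3^0.26·exp(0.059·83-0.9120) = 0.6154
  Sd branch = 0.01025·Sd^0.27·e^(0.036·RH+0.049·T) = 1.405 μm/a
  r_corr = 0.6154 + 1.405 = 2.02 μm/a
Ordering by μm/a: zinc (2.32) > copper (2.02)

["zinc", "copper"]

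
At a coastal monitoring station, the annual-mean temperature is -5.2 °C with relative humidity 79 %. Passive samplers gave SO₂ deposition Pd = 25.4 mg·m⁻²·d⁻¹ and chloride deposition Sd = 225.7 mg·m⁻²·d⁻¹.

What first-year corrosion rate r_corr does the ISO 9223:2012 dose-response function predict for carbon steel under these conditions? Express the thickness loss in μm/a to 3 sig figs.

carbon steel: T≤10 °C ⇒ hinge +0.150·(-5.2−10) = -2.2800
  SO₂ term: 1.77·25.4^0.52·exp(0.02·79-2.2800) = 4.726
  Cl⁻ term: 0.102·225.7^0.62·exp(0.033·79+0.04·-5.2) = 32.33
  r_corr = 4.726 + 32.33 = 37.06 μm/a

r_corr = 37.1 μm/a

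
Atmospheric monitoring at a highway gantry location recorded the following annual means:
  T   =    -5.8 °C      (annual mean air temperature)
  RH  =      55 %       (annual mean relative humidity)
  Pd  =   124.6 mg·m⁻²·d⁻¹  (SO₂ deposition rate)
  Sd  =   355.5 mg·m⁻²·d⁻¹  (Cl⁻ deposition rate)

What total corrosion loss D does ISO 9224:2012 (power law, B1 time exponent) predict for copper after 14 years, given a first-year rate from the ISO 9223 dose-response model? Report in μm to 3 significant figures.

copper: temperature factor f = +0.126·(-15.8) = -1.9908
  sulphur-dioxide contribution → 0.06513 μm/a
  chloride contribution → 0.2729 μm/a
  total first-year rate 0.338 μm/a
Power-law: D(14) = r_corr · 14^0.667
  D(14) = 0.338 × 14^0.667 = 0.338 × 5.814 = 1.965 μm

D(14) = 1.97 μm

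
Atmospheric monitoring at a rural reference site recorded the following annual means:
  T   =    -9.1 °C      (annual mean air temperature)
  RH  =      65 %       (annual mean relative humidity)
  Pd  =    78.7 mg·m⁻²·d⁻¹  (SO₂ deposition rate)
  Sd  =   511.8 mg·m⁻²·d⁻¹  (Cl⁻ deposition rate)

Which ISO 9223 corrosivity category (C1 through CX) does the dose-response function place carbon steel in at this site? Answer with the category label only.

C3

carbon steel: T≤10 °C ⇒ hinge +0.150·(-9.1−10) = -2.8650
  SO₂ term: 1.77·78.7^0.52·exp(0.02·65-2.8650) = 3.583
  Cl⁻ term: 0.102·511.8^0.62·exp(0.033·65+0.04·-9.1) = 28.95
  sum: 3.583 + 28.95 → r_corr = 32.54 μm/a
ISO 9223 Table 2 (carbon steel): 25 < 32.5 ≤ 50 μm/a ⇒ C3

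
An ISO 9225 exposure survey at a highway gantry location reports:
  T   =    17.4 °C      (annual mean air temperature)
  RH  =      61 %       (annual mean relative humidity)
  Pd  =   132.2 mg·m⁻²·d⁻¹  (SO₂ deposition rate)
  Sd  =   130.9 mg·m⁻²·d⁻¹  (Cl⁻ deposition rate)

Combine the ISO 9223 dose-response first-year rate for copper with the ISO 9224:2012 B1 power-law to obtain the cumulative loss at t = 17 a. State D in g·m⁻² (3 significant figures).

D(17) = 70.4 g·m⁻²

copper: T>10 °C ⇒ hinge -0.080·(17.4−10) = -0.5920
  sulphur-dioxide contribution → 0.3817 μm/a
  chloride contribution → 0.8059 μm/a
  ⇒ r_corr(copper) = 1.188 μm/a
ISO 9224: D(t) = r_corr · t^b with b = 0.667 (copper, B1)
  D(17) = 1.188 × 17^0.667 = 1.188 × 6.618 = 7.859 μm
  Mass loss = 7.859 μm × 8.96 g/cm³ = 70.42 g·m⁻²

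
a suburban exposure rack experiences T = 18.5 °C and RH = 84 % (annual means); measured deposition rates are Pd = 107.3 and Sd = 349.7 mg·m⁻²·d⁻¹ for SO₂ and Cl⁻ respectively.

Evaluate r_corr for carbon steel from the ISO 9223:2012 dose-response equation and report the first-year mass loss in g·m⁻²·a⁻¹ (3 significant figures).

carbon steel: temperature factor f = -0.054·(8.5) = -0.4590
  SO₂ term: 1.77·107.3^0.52·exp(0.02·84-0.4590) = 68.26
  Cl⁻ term: 0.102·349.7^0.62·exp(0.033·84+0.04·18.5) = 129.1
  sum: 68.26 + 129.1 → r_corr = 197.4 μm/a
Convert to mass loss: 197.4 μm/a × 7.85 g/cm³ = 1549 g·m⁻²·a⁻¹

r_corr = 1.55e+03 g·m⁻²·a⁻¹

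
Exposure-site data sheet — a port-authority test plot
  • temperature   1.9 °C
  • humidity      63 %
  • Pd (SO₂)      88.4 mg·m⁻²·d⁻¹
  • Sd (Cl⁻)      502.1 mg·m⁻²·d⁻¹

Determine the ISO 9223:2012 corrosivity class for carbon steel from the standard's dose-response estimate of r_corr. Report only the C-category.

C4

carbon steel: f(T) = +0.150·(T−10) [T≤10 °C] = -1.2150
  sulphur-dioxide contribution → 19.04 μm/a
  chloride contribution → 41.59 μm/a
  ⇒ r_corr(carbon steel) = 60.63 μm/a
Category bounds: 50…80 μm/a bracket r_corr ⇒ C4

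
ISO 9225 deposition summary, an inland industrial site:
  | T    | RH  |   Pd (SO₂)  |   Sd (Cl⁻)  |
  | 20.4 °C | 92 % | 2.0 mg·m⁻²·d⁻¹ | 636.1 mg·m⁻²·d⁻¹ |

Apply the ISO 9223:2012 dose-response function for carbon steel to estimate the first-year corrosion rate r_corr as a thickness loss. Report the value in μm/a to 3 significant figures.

r_corr = 272 μm/a

carbon steel: temperature factor f = -0.054·(10.4) = -0.5616
  SO₂ term: 1.77·2.0^0.52·exp(0.02·92-0.5616) = 9.114
  Cl⁻ term: 0.102·636.1^0.62·exp(0.033·92+0.04·20.4) = 262.8
  sum: 9.114 + 262.8 → r_corr = 272 μm/a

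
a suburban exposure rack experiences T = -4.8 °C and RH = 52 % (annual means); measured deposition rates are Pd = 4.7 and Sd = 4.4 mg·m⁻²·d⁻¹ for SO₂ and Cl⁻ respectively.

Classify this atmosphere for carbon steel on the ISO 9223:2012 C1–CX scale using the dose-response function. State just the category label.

C2

carbon steel: temperature factor f = +0.150·(-14.8) = -2.2200
  Pd branch = 1.77·Pd^0.52·e^(0.02·RH+f) = 1.216 μm/a
  Sd branch = 0.102·Sd^0.62·e^(0.033·RH+0.04·T) = 1.173 μm/a
  sum: 1.216 + 1.173 → r_corr = 2.389 μm/a
Category bounds: 1.3…25 μm/a bracket r_corr ⇒ C2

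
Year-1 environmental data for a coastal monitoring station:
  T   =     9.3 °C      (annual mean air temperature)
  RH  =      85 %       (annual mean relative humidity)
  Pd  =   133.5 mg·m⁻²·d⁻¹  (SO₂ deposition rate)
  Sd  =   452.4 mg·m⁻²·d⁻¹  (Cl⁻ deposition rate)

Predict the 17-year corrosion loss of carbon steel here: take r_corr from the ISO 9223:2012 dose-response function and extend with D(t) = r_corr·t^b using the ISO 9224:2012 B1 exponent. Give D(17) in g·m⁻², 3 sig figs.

D(17) = 7.58e+03 g·m⁻²

carbon steel: T≤10 °C ⇒ hinge +0.150·(9.3−10) = -0.1050
  Pd branch = 1.77·Pd^0.52·e^(0.02·RH+f) = 111.2 μm/a
  Sd branch = 0.102·Sd^0.62·e^(0.033·RH+0.04·T) = 108.3 μm/a
  r_corr = 111.2 + 108.3 = 219.5 μm/a
Power-law: D(17) = r_corr · 17^0.523
  D(17) = 219.5 × 17^0.523 = 219.5 × 4.401 = 965.9 μm
  Mass loss = 965.9 μm × 7.85 g/cm³ = 7582 g·m⁻²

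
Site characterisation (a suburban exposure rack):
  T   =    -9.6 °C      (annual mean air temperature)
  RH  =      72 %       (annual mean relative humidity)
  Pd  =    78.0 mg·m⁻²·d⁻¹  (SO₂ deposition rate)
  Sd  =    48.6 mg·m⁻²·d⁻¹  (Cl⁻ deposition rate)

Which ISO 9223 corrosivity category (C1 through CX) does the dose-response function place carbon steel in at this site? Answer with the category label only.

C2

carbon steel: f(T) = +0.150·(T−10) [T≤10 °C] = -2.9400
  sulphur-dioxide contribution → 3.806 μm/a
  chloride contribution → 8.307 μm/a
  total first-year rate 12.11 μm/a
Category bounds: 1.3…25 μm/a bracket r_corr ⇒ C2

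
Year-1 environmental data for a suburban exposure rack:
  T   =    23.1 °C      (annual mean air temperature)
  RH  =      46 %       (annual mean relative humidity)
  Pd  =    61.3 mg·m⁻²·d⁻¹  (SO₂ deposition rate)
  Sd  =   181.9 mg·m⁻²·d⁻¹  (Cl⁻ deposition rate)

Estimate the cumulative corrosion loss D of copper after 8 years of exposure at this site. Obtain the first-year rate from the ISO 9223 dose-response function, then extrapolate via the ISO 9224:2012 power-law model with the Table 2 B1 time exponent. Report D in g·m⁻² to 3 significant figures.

D(8) = 27.3 g·m⁻²

copper: T>10 °C ⇒ hinge -0.080·(23.1−10) = -1.0480
  SO₂ term: 0.0053·61.3^0.26·exp(0.059·46-1.0480) = 0.08176
  Sd branch = 0.01025·Sd^0.27·e^(0.036·RH+0.049·T) = 0.6787 μm/a
  r_corr = 0.08176 + 0.6787 = 0.7604 μm/a
ISO 9224: D(t) = r_corr · t^b with b = 0.667 (copper, B1)
  D(8) = 0.7604 × 8^0.667 = 0.7604 × 4.003 = 3.044 μm
  Mass loss = 3.044 μm × 8.96 g/cm³ = 27.27 g·m⁻²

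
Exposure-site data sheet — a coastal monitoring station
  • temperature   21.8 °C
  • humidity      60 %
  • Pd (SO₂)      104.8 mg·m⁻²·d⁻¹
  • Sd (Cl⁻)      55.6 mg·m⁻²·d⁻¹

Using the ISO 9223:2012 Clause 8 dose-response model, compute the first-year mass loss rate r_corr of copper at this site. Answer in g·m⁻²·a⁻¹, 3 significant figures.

copper: T>10 °C ⇒ hinge -0.080·(21.8−10) = -0.9440
  Pd branch = 0.0053·Pd^0.26·e^(0.059·RH+f) = 0.2382 μm/a
  Cl⁻ term: 0.01025·55.6^0.27·exp(0.036·60+0.049·21.8) = 0.7654
  sum: 0.2382 + 0.7654 → r_corr = 1.004 μm/a
Convert to mass loss: 1.004 μm/a × 8.96 g/cm³ = 8.992 g·m⁻²·a⁻¹

r_corr = 8.99 g·m⁻²·a⁻¹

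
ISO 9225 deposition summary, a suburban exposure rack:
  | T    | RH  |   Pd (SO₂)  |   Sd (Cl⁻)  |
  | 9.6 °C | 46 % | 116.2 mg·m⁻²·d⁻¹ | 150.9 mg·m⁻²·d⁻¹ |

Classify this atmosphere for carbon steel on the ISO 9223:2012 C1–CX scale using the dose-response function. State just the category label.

carbon steel: T≤10 °C ⇒ hinge +0.150·(9.6−10) = -0.0600
  sulphur-dioxide contribution → 49.59 μm/a
  chloride contribution → 15.33 μm/a
  ⇒ r_corr(carbon steel) = 64.91 μm/a
ISO 9223 Table 2 (carbon steel): 50 < 64.9 ≤ 80 μm/a ⇒ C4

C4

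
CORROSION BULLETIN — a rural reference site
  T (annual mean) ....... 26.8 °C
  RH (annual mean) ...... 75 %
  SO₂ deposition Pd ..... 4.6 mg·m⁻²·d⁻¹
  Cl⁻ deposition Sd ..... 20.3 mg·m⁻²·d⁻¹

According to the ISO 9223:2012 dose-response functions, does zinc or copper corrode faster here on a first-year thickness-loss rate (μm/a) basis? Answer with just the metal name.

zinc

zinc: T>10 °C ⇒ hinge -0.071·(26.8−10) = -1.1928
  sulphur-dioxide contribution → 0.2413 μm/a
  chloride contribution → 1.731 μm/a
  total first-year rate 1.972 μm/a
copper: f(T) = -0.080·(T−10) [T>10 °C] = -1.3440
  sulphur-dioxide contribution → 0.1717 μm/a
  chloride contribution → 1.278 μm/a
  total first-year rate 1.45 μm/a
Ordering by μm/a: zinc (1.97) > copper (1.45)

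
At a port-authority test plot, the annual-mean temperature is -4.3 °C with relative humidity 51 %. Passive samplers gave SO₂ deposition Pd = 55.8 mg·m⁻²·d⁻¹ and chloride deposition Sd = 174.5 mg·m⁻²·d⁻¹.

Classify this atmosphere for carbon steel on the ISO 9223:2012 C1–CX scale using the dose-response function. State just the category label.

carbon steel: f(T) = +0.150·(T−10) [T≤10 °C] = -2.1450
  sulphur-dioxide contribution → 4.652 μm/a
  chloride contribution → 11.34 μm/a
  total first-year rate 16 μm/a
16 μm/a falls in (1.3, 25] for carbon steel → category C2

C2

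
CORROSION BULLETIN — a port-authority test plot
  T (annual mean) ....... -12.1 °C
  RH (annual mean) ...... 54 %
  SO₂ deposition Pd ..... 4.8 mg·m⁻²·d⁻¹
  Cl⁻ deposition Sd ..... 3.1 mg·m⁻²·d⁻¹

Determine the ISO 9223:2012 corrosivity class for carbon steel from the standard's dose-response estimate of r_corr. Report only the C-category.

carbon steel: T≤10 °C ⇒ hinge +0.150·(-12.1−10) = -3.3150
  sulphur-dioxide contribution → 0.4281 μm/a
  chloride contribution → 0.7533 μm/a
  total first-year rate 1.181 μm/a
ISO 9223 Table 2 (carbon steel): 0 < 1.18 ≤ 1.3 μm/a ⇒ C1

C1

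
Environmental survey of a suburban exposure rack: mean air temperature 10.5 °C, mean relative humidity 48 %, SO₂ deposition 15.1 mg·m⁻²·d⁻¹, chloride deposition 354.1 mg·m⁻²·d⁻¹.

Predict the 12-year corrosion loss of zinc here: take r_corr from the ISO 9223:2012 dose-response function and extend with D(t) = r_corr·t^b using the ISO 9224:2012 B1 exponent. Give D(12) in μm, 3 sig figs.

D(12) = 16.2 μm

zinc: temperature factor f = -0.071·(0.5) = -0.0355
  Pd branch = 0.0129·Pd^0.44·e^(0.046·RH+f) = 0.374 μm/a
  Cl⁻ term: 0.0175·354.1^0.57·exp(0.008·48+0.085·10.5) = 1.78
  sum: 0.374 + 1.78 → r_corr = 2.154 μm/a
ISO 9224: D(t) = r_corr · t^b with b = 0.813 (zinc, B1)
  D(12) = 2.154 × 12^0.813 = 2.154 × 7.54 = 16.24 μm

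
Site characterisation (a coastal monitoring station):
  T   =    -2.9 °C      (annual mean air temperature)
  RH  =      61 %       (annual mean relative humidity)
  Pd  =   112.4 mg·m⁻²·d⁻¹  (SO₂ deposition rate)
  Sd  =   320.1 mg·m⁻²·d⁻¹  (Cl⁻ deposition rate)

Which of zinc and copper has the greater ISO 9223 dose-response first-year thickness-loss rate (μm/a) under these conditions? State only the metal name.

zinc

zinc: f(T) = +0.038·(T−10) [T≤10 °C] = -0.4902
  Pd branch = 0.0129·Pd^0.44·e^(0.046·RH+f) = 1.044 μm/a
  Sd branch = 0.0175·Sd^0.57·e^(0.008·RH+0.085·T) = 0.5969 μm/a
  sum: 1.044 + 0.5969 → r_corr = 1.641 μm/a
copper: temperature factor f = +0.126·(-12.9) = -1.6254
  Pd branch = 0.0053·Pd^0.26·e^(0.059·RH+f) = 0.1302 μm/a
  Cl⁻ term: 0.01025·320.1^0.27·exp(0.036·61+0.049·-2.9) = 0.3794
  sum: 0.1302 + 0.3794 → r_corr = 0.5096 μm/a
Ordering by μm/a: zinc (1.64) > copper (0.51)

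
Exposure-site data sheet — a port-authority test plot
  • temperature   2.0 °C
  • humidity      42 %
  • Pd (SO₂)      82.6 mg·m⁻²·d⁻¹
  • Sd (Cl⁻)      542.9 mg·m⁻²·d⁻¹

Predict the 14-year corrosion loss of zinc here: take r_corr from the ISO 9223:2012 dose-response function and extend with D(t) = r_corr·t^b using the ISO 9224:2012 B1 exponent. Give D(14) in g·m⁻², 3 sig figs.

zinc: f(T) = +0.038·(T−10) [T≤10 °C] = -0.3040
  Pd branch = 0.0129·Pd^0.44·e^(0.046·RH+f) = 0.4582 μm/a
  Sd branch = 0.0175·Sd^0.57·e^(0.008·RH+0.085·T) = 1.051 μm/a
  r_corr = 0.4582 + 1.051 = 1.509 μm/a
ISO 9224: D(t) = r_corr · t^b with b = 0.813 (zinc, B1)
  D(14) = 1.509 × 14^0.813 = 1.509 × 8.547 = 12.9 μm
  Mass loss = 12.9 μm × 7.14 g/cm³ = 92.1 g·m⁻²

D(14) = 92.1 g·m⁻²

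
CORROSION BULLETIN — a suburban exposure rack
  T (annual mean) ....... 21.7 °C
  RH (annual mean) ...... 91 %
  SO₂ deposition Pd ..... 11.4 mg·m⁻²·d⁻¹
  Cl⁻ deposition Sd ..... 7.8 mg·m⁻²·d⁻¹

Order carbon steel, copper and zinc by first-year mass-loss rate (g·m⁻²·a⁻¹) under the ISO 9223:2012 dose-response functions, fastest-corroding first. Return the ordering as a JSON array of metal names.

["carbon steel", "copper", "zinc"]

carbon steel: f(T) = -0.054·(T−10) [T>10 °C] = -0.6318
  SO₂ term: 1.77·11.4^0.52·exp(0.02·91-0.6318) = 20.59
  Cl⁻ term: 0.102·7.8^0.62·exp(0.033·91+0.04·21.7) = 17.49
  r_corr = 20.59 + 17.49 = 38.08 μm/a
  mass loss = 38.08 μm/a × 7.85 g/cm³ = 298.9 g·m⁻²·a⁻¹
copper: T>10 °C ⇒ hinge -0.080·(21.7−10) = -0.9360
  SO₂ term: 0.0053·11.4^0.26·exp(0.059·91-0.9360) = 0.84
  Cl⁻ term: 0.01025·7.8^0.27·exp(0.036·91+0.049·21.7) = 1.368
  sum: 0.84 + 1.368 → r_corr = 2.208 μm/a
  mass loss = 2.208 μm/a × 8.96 g/cm³ = 19.79 g·m⁻²·a⁻¹
zinc: f(T) = -0.071·(T−10) [T>10 °C] = -0.8307
  Pd branch = 0.0129·Pd^0.44·e^(0.046·RH+f) = 1.078 μm/a
  Sd branch = 0.0175·Sd^0.57·e^(0.008·RH+0.085·T) = 0.7392 μm/a
  r_corr = 1.078 + 0.7392 = 1.818 μm/a
  mass loss = 1.818 μm/a × 7.14 g/cm³ = 12.98 g·m⁻²·a⁻¹
Ordering by g·m⁻²·a⁻¹: carbon steel (299) > copper (19.8) > zinc (13)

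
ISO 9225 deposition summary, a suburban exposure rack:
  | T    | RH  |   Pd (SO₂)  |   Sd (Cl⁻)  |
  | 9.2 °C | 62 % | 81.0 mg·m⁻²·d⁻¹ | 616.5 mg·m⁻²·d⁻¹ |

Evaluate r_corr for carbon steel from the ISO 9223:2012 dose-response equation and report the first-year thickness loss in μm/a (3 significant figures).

r_corr = 115 μm/a

carbon steel: temperature factor f = +0.150·(-0.8) = -0.1200
  Pd branch = 1.77·Pd^0.52·e^(0.02·RH+f) = 53.31 μm/a
  Cl⁻ term: 0.102·616.5^0.62·exp(0.033·62+0.04·9.2) = 61.2
  sum: 53.31 + 61.2 → r_corr = 114.5 μm/a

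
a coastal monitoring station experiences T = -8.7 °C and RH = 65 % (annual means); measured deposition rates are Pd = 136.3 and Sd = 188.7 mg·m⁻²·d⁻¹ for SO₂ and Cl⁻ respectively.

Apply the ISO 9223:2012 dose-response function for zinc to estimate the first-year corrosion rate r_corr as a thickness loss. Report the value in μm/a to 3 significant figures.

zinc: f(T) = +0.038·(T−10) [T≤10 °C] = -0.7106
  sulphur-dioxide contribution → 1.096 μm/a
  chloride contribution → 0.2785 μm/a
  ⇒ r_corr(zinc) = 1.374 μm/a

r_corr = 1.37 μm/a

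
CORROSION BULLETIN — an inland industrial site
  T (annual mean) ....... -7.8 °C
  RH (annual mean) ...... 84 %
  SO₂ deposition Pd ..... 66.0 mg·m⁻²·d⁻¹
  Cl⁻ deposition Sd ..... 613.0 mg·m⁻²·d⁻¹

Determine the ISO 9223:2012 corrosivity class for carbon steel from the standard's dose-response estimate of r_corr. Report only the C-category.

C4

carbon steel: f(T) = +0.150·(T−10) [T≤10 °C] = -2.6700
  Pd branch = 1.77·Pd^0.52·e^(0.02·RH+f) = 5.81 μm/a
  Cl⁻ term: 0.102·613.0^0.62·exp(0.033·84+0.04·-7.8) = 63.85
  sum: 5.81 + 63.85 → r_corr = 69.66 μm/a
Category bounds: 50…80 μm/a bracket r_corr ⇒ C4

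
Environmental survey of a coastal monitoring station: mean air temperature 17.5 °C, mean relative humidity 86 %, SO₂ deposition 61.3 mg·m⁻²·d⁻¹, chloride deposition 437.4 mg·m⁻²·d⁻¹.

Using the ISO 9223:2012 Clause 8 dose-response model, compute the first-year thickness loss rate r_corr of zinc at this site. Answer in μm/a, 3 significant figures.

zinc: T>10 °C ⇒ hinge -0.071·(17.5−10) = -0.5325
  sulphur-dioxide contribution → 2.42 μm/a
  chloride contribution → 4.933 μm/a
  total first-year rate 7.354 μm/a

r_corr = 7.35 μm/a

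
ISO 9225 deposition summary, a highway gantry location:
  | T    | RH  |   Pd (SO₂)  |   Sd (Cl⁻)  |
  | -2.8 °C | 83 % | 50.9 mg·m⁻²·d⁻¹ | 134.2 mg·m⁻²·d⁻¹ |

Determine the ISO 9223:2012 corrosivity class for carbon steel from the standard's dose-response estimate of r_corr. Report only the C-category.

C3

carbon steel: f(T) = +0.150·(T−10) [T≤10 °C] = -1.9200
  sulphur-dioxide contribution → 10.53 μm/a
  chloride contribution → 29.42 μm/a
  total first-year rate 39.96 μm/a
40 μm/a falls in (25, 50] for carbon steel → category C3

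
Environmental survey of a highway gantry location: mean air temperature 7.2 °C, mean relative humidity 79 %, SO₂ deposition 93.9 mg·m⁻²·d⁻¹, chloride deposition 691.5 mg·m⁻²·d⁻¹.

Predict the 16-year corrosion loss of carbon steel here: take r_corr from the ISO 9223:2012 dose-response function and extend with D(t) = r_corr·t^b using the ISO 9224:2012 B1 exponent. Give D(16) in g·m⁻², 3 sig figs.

carbon steel: T≤10 °C ⇒ hinge +0.150·(7.2−10) = -0.4200
  Pd branch = 1.77·Pd^0.52·e^(0.02·RH+f) = 59.92 μm/a
  Sd branch = 0.102·Sd^0.62·e^(0.033·RH+0.04·T) = 106.3 μm/a
  r_corr = 59.92 + 106.3 = 166.2 μm/a
Power-law: D(16) = r_corr · 16^0.523
  D(16) = 166.2 × 16^0.523 = 166.2 × 4.263 = 708.7 μm
  Mass loss = 708.7 μm × 7.85 g/cm³ = 5563 g·m⁻²

D(16) = 5.56e+03 g·m⁻²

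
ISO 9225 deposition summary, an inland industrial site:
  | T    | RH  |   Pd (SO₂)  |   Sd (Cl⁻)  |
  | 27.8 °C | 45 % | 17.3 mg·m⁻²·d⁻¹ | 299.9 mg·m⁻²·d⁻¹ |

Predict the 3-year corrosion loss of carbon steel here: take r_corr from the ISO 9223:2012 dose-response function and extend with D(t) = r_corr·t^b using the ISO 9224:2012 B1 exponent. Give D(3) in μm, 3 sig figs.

D(3) = 96.5 μm

carbon steel: f(T) = -0.054·(T−10) [T>10 °C] = -0.9612
  Pd branch = 1.77·Pd^0.52·e^(0.02·RH+f) = 7.331 μm/a
  Cl⁻ term: 0.102·299.9^0.62·exp(0.033·45+0.04·27.8) = 47.01
  r_corr = 7.331 + 47.01 = 54.34 μm/a
Power-law: D(3) = r_corr · 3^0.523
  D(3) = 54.34 × 3^0.523 = 54.34 × 1.776 = 96.53 μm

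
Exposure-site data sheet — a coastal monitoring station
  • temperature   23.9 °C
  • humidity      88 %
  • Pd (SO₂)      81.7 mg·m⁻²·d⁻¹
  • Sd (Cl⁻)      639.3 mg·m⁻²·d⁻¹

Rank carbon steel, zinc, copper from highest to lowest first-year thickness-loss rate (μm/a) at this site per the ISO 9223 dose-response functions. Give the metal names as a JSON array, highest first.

carbon steel: temperature factor f = -0.054·(13.9) = -0.7506
  SO₂ term: 1.77·81.7^0.52·exp(0.02·88-0.7506) = 47.94
  Cl⁻ term: 0.102·639.3^0.62·exp(0.033·88+0.04·23.9) = 265.8
  r_corr = 47.94 + 265.8 = 313.7 μm/a
zinc: f(T) = -0.071·(T−10) [T>10 °C] = -0.9869
  SO₂ term: 0.0129·81.7^0.44·exp(0.046·88-0.9869) = 1.912
  Sd branch = 0.0175·Sd^0.57·e^(0.008·RH+0.085·T) = 10.72 μm/a
  r_corr = 1.912 + 10.72 = 12.63 μm/a
copper: f(T) = -0.080·(T−10) [T>10 °C] = -1.1120
  Pd branch = 0.0053·Pd^0.26·e^(0.059·RH+f) = 0.9849 μm/a
  Cl⁻ term: 0.01025·639.3^0.27·exp(0.036·88+0.049·23.9) = 4.495
  sum: 0.9849 + 4.495 → r_corr = 5.48 μm/a
Ordering by μm/a: carbon steel (314) > zinc (12.6) > copper (5.48)

["carbon steel", "zinc", "copper"]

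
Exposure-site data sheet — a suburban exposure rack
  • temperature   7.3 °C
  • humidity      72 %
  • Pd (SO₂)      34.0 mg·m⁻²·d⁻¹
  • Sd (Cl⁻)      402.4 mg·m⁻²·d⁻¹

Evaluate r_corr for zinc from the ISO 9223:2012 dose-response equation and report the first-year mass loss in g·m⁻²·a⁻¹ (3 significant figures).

zinc: temperature factor f = +0.038·(-2.7) = -0.1026
  SO₂ term: 0.0129·34.0^0.44·exp(0.046·72-0.1026) = 1.508
  Sd branch = 0.0175·Sd^0.57·e^(0.008·RH+0.085·T) = 1.767 μm/a
  r_corr = 1.508 + 1.767 = 3.275 μm/a
Convert to mass loss: 3.275 μm/a × 7.14 g/cm³ = 23.38 g·m⁻²·a⁻¹

r_corr = 23.4 g·m⁻²·a⁻¹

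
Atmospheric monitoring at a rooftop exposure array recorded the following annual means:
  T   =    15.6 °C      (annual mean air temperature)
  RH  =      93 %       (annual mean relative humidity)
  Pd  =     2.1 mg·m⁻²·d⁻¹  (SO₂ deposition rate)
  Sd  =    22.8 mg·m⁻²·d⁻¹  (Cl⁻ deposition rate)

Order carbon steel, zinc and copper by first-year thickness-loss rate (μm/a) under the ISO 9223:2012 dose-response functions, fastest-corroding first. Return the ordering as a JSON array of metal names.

["carbon steel", "copper", "zinc"]

carbon steel: f(T) = -0.054·(T−10) [T>10 °C] = -0.3024
  SO₂ term: 1.77·2.1^0.52·exp(0.02·93-0.3024) = 12.36
  Cl⁻ term: 0.102·22.8^0.62·exp(0.033·93+0.04·15.6) = 28.47
  sum: 12.36 + 28.47 → r_corr = 40.83 μm/a
zinc: T>10 °C ⇒ hinge -0.071·(15.6−10) = -0.3976
  Pd branch = 0.0129·Pd^0.44·e^(0.046·RH+f) = 0.8662 μm/a
  Cl⁻ term: 0.0175·22.8^0.57·exp(0.008·93+0.085·15.6) = 0.8242
  sum: 0.8662 + 0.8242 → r_corr = 1.69 μm/a
copper: T>10 °C ⇒ hinge -0.080·(15.6−10) = -0.4480
  SO₂ term: 0.0053·2.1^0.26·exp(0.059·93-0.4480) = 0.9919
  Cl⁻ term: 0.01025·22.8^0.27·exp(0.036·93+0.049·15.6) = 1.457
  sum: 0.9919 + 1.457 → r_corr = 2.449 μm/a
Ordering by μm/a: carbon steel (40.8) > copper (2.45) > zinc (1.69)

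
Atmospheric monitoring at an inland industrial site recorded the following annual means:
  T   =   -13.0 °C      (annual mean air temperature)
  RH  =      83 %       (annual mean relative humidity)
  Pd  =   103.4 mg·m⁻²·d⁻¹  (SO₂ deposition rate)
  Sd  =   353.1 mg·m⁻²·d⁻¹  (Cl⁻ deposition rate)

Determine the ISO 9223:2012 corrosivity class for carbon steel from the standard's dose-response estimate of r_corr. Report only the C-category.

C3

carbon steel: f(T) = +0.150·(T−10) [T≤10 °C] = -3.4500
  sulphur-dioxide contribution → 3.297 μm/a
  chloride contribution → 35.64 μm/a
  total first-year rate 38.94 μm/a
ISO 9223 Table 2 (carbon steel): 25 < 38.9 ≤ 50 μm/a ⇒ C3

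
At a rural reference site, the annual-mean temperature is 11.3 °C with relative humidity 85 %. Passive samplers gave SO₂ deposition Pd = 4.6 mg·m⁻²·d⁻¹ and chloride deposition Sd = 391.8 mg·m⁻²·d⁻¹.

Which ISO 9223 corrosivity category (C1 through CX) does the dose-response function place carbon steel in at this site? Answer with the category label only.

carbon steel: f(T) = -0.054·(T−10) [T>10 °C] = -0.0702
  sulphur-dioxide contribution → 19.97 μm/a
  chloride contribution → 107.3 μm/a
  total first-year rate 127.3 μm/a
ISO 9223 Table 2 (carbon steel): 80 < 127 ≤ 200 μm/a ⇒ C5

C5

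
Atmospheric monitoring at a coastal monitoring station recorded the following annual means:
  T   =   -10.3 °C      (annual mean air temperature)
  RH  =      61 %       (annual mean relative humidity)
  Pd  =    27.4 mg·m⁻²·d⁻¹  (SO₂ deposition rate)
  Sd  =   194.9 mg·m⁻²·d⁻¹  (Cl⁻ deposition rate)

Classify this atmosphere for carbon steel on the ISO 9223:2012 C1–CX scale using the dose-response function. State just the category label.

carbon steel: T≤10 °C ⇒ hinge +0.150·(-10.3−10) = -3.0450
  sulphur-dioxide contribution → 1.596 μm/a
  chloride contribution → 13.29 μm/a
  total first-year rate 14.89 μm/a
ISO 9223 Table 2 (carbon steel): 1.3 < 14.9 ≤ 25 μm/a ⇒ C2

C2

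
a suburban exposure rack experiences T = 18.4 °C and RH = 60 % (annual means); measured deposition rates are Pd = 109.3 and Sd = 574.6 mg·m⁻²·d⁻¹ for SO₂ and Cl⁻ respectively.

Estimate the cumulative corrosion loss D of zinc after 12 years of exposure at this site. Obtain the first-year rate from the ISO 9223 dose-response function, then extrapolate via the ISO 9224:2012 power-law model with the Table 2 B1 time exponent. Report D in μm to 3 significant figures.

zinc: T>10 °C ⇒ hinge -0.071·(18.4−10) = -0.5964
  SO₂ term: 0.0129·109.3^0.44·exp(0.046·60-0.5964) = 0.8856
  Cl⁻ term: 0.0175·574.6^0.57·exp(0.008·60+0.085·18.4) = 5.053
  sum: 0.8856 + 5.053 → r_corr = 5.939 μm/a
Long-term exponent b (ISO 9224 Table 2, B1) = 0.813
  D(12) = 5.939 × 12^0.813 = 5.939 × 7.54 = 44.78 μm

D(12) = 44.8 μm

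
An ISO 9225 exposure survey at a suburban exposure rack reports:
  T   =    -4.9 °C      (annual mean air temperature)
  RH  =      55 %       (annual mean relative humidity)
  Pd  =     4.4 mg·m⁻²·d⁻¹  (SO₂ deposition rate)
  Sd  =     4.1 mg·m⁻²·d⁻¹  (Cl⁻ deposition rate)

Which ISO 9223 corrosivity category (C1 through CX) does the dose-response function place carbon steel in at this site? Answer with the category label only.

carbon steel: T≤10 °C ⇒ hinge +0.150·(-4.9−10) = -2.2350
  sulphur-dioxide contribution → 1.229 μm/a
  chloride contribution → 1.235 μm/a
  total first-year rate 2.464 μm/a
Category bounds: 1.3…25 μm/a bracket r_corr ⇒ C2

C2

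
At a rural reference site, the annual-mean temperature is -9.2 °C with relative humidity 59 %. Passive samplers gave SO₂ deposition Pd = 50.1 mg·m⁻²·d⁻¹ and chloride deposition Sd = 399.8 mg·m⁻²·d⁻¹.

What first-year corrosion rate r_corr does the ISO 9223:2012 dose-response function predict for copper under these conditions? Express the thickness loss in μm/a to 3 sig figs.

copper: f(T) = +0.126·(T−10) [T≤10 °C] = -2.4192
  sulphur-dioxide contribution → 0.0424 μm/a
  chloride contribution → 0.2753 μm/a
  ⇒ r_corr(copper) = 0.3177 μm/a

r_corr = 0.318 μm/a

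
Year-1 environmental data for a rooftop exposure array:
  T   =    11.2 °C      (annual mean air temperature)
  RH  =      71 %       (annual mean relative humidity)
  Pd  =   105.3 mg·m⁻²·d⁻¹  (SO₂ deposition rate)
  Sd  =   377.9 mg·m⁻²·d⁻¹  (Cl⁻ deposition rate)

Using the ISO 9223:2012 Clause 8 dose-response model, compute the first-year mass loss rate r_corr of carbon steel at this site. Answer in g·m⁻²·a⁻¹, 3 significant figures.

carbon steel: T>10 °C ⇒ hinge -0.054·(11.2−10) = -0.0648
  Pd branch = 1.77·Pd^0.52·e^(0.02·RH+f) = 77.3 μm/a
  Cl⁻ term: 0.102·377.9^0.62·exp(0.033·71+0.04·11.2) = 65.87
  r_corr = 77.3 + 65.87 = 143.2 μm/a
Convert to mass loss: 143.2 μm/a × 7.85 g/cm³ = 1124 g·m⁻²·a⁻¹

r_corr = 1.12e+03 g·m⁻²·a⁻¹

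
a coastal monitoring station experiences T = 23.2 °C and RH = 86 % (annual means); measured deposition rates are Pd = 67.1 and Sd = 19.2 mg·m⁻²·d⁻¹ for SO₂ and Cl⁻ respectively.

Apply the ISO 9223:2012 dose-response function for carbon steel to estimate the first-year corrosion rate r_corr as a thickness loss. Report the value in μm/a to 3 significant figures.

r_corr = 70.7 μm/a

carbon steel: temperature factor f = -0.054·(13.2) = -0.7128
  Pd branch = 1.77·Pd^0.52·e^(0.02·RH+f) = 43.18 μm/a
  Cl⁻ term: 0.102·19.2^0.62·exp(0.033·86+0.04·23.2) = 27.53
  sum: 43.18 + 27.53 → r_corr = 70.71 μm/a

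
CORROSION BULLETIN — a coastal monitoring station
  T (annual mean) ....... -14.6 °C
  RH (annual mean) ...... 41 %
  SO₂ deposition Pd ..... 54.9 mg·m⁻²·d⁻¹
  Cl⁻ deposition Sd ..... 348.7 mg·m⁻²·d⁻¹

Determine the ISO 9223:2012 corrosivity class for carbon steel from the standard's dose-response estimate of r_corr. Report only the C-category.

carbon steel: temperature factor f = +0.150·(-24.6) = -3.6900
  sulphur-dioxide contribution → 0.8056 μm/a
  chloride contribution → 8.296 μm/a
  ⇒ r_corr(carbon steel) = 9.102 μm/a
ISO 9223 Table 2 (carbon steel): 1.3 < 9.1 ≤ 25 μm/a ⇒ C2

C2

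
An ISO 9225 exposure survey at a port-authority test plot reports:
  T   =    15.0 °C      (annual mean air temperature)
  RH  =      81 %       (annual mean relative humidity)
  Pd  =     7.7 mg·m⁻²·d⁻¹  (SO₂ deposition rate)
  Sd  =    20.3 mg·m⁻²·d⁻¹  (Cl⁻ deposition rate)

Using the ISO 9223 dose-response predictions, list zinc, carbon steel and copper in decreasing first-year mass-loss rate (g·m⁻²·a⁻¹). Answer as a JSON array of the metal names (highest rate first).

["carbon steel", "copper", "zinc"]

zinc: f(T) = -0.071·(T−10) [T>10 °C] = -0.3550
  Pd branch = 0.0129·Pd^0.44·e^(0.046·RH+f) = 0.9218 μm/a
  Cl⁻ term: 0.0175·20.3^0.57·exp(0.008·81+0.085·15.0) = 0.666
  sum: 0.9218 + 0.666 → r_corr = 1.588 μm/a
  mass loss = 1.588 μm/a × 7.14 g/cm³ = 11.34 g·m⁻²·a⁻¹
carbon steel: temperature factor f = -0.054·(5.0) = -0.2700
  Pd branch = 1.77·Pd^0.52·e^(0.02·RH+f) = 19.74 μm/a
  Cl⁻ term: 0.102·20.3^0.62·exp(0.033·81+0.04·15.0) = 17.41
  r_corr = 19.74 + 17.41 = 37.14 μm/a
  mass loss = 37.14 μm/a × 7.85 g/cm³ = 291.6 g·m⁻²·a⁻¹
copper: temperature factor f = -0.080·(5.0) = -0.4000
  Pd branch = 0.0053·Pd^0.26·e^(0.059·RH+f) = 0.7187 μm/a
  Cl⁻ term: 0.01025·20.3^0.27·exp(0.036·81+0.049·15.0) = 0.8899
  r_corr = 0.7187 + 0.8899 = 1.609 μm/a
  mass loss = 1.609 μm/a × 8.96 g/cm³ = 14.41 g·m⁻²·a⁻¹
Ordering by g·m⁻²·a⁻¹: carbon steel (292) > copper (14.4) > zinc (11.3)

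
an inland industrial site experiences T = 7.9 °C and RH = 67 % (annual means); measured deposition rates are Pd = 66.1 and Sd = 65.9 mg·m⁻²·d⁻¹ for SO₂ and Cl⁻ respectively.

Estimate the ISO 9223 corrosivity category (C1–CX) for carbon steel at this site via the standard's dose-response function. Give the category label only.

C4

carbon steel: temperature factor f = +0.150·(-2.1) = -0.3150
  sulphur-dioxide contribution → 43.61 μm/a
  chloride contribution → 17.13 μm/a
  total first-year rate 60.74 μm/a
60.7 μm/a falls in (50, 80] for carbon steel → category C4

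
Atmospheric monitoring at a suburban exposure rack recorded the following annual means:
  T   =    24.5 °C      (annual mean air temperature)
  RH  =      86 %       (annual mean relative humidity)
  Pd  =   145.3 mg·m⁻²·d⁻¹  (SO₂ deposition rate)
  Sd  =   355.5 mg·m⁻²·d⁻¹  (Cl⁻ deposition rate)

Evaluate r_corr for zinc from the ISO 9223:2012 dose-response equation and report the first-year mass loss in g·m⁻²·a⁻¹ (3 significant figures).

r_corr = 72.1 g·m⁻²·a⁻¹

zinc: f(T) = -0.071·(T−10) [T>10 °C] = -1.0295
  Pd branch = 0.0129·Pd^0.44·e^(0.046·RH+f) = 2.153 μm/a
  Sd branch = 0.0175·Sd^0.57·e^(0.008·RH+0.085·T) = 7.947 μm/a
  sum: 2.153 + 7.947 → r_corr = 10.1 μm/a
Convert to mass loss: 10.1 μm/a × 7.14 g/cm³ = 72.11 g·m⁻²·a⁻¹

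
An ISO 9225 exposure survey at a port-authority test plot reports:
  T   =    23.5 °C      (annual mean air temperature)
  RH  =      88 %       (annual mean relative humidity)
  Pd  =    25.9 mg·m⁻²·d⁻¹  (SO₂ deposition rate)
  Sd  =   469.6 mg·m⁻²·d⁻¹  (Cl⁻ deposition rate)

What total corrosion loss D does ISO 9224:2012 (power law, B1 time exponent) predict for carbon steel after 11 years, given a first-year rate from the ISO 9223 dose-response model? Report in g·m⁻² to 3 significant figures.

carbon steel: f(T) = -0.054·(T−10) [T>10 °C] = -0.7290
  SO₂ term: 1.77·25.9^0.52·exp(0.02·88-0.7290) = 26.96
  Sd branch = 0.102·Sd^0.62·e^(0.033·RH+0.04·T) = 216 μm/a
  sum: 26.96 + 216 → r_corr = 243 μm/a
ISO 9224: D(t) = r_corr · t^b with b = 0.523 (carbon steel, B1)
  D(11) = 243 × 11^0.523 = 243 × 3.505 = 851.6 μm
  Mass loss = 851.6 μm × 7.85 g/cm³ = 6685 g·m⁻²

D(11) = 6.68e+03 g·m⁻²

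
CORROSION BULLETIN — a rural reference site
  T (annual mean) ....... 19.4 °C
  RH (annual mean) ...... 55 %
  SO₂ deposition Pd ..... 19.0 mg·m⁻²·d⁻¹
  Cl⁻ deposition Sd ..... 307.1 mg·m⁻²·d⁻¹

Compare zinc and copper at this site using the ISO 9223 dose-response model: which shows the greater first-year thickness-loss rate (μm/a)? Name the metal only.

zinc: temperature factor f = -0.071·(9.4) = -0.6674
  SO₂ term: 0.0129·19.0^0.44·exp(0.046·55-0.6674) = 0.3035
  Sd branch = 0.0175·Sd^0.57·e^(0.008·RH+0.085·T) = 3.699 μm/a
  sum: 0.3035 + 3.699 → r_corr = 4.002 μm/a
copper: T>10 °C ⇒ hinge -0.080·(19.4−10) = -0.7520
  SO₂ term: 0.0053·19.0^0.26·exp(0.059·55-0.7520) = 0.1379
  Cl⁻ term: 0.01025·307.1^0.27·exp(0.036·55+0.049·19.4) = 0.9016
  sum: 0.1379 + 0.9016 → r_corr = 1.04 μm/a
Ordering by μm/a: zinc (4) > copper (1.04)

zinc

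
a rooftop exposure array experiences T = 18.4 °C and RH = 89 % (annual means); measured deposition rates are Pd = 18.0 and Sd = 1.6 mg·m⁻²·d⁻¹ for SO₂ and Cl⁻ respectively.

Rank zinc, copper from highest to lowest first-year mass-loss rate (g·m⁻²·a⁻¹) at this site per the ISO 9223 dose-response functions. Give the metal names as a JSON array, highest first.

zinc: T>10 °C ⇒ hinge -0.071·(18.4−10) = -0.5964
  sulphur-dioxide contribution → 1.52 μm/a
  chloride contribution → 0.2228 μm/a
  total first-year rate 1.743 μm/a
  mass loss = 1.743 μm/a × 7.14 g/cm³ = 12.44 g·m⁻²·a⁻¹
copper: T>10 °C ⇒ hinge -0.080·(18.4−10) = -0.6720
  sulphur-dioxide contribution → 1.095 μm/a
  chloride contribution → 0.7061 μm/a
  ⇒ r_corr(copper) = 1.801 μm/a
  mass loss = 1.801 μm/a × 8.96 g/cm³ = 16.13 g·m⁻²·a⁻¹
Ordering by g·m⁻²·a⁻¹: copper (16.1) > zinc (12.4)

["copper", "zinc"]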